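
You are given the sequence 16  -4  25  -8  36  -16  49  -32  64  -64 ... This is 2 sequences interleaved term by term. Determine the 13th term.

100

The terms cycle through 2 interleaved subsequences.
Track A: 16, 25, 36, 49, 64. Consecutive squares n² from n = 4.
Track B: -4, -8, -16, -32, -64. A geometric progression (common ratio 2).
Term 13 comes from track A (its 7th entry): 100.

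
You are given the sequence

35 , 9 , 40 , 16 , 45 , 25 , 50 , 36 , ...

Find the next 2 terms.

55, 49

The terms cycle through 2 interleaved subsequences.
Track A: 35, 40, 45, 50 (linear: a_n = 30 + 5·n).
Track B: 9, 16, 25, 36 (perfect squares starting at 3²).
Position 9 → track A, term 5 = 55.
Position 10 falls in track B as its term 5, giving 49.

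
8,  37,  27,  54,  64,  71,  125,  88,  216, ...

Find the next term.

Odd-indexed and even-indexed terms follow separate rules.
Subsequence A: 8, 27, 64, 125, 216 (consecutive cubes n³ from n = 2).
Subsequence B: 37, 54, 71, 88 (adding 17 each time).
The 10th slot belongs to subsequence B; its 5th term is 105.

105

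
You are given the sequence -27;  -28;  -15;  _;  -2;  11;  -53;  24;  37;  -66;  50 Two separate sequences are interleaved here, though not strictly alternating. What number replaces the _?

-40

The slot pattern repeats as ABB (period 3), so there are 2 interleaved tracks.
Track A is -27, ?, -53, -66, which is subtracting 13 each time.
Track B is -28, -15, -2, 11, 24, 37, 50, which is arithmetic, step +13.
So the missing entry in track A is -40.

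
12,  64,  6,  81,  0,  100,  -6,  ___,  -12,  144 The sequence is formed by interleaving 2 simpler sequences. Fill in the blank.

121

Positions 1, 3, 5, … form one subsequence and positions 2, 4, 6, … form another.
Track A = 12, 6, 0, -6, -12: arithmetic, step −6.
Track B = 64, 81, 100, ?, 144: the squares 8², 9², 10², ….
Track B's pattern makes the blank 121.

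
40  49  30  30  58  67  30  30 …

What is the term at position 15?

30

The slot pattern repeats as AABB (period 4), so there are 2 interleaved tracks.
Track A = 40, 49, 58, 67: adding 9 each time.
Track B = 30, 30, 30, 30: always 30.
Term 15 comes from track B (its 7th entry): 30.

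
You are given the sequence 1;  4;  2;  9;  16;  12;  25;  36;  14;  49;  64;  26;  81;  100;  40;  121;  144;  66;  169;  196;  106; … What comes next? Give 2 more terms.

225, 256

Positions follow the repeating pattern AAB; grouping by letter gives 2 tracks.
Track A: 1, 4, 9, 16, 25, 36, 49, 64, 81, 100, 121, 144, 169, 196 (the squares 1², 2², 3², …).
Track B: 2, 12, 14, 26, 40, 66, 106 (Fibonacci-style (each term is the sum of the two before it)).
Position 22 falls in track A as its term 15, giving 225.
Position 23 → track A, term 16 = 256.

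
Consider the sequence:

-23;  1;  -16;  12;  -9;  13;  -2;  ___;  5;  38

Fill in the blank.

Odd-indexed and even-indexed terms follow separate rules.
Stream A is -23, -16, -9, -2, 5, which is linear: a_n = -30 + 7·n.
Stream B is 1, 12, 13, ?, 38, which is Fibonacci-style (each term is the sum of the two before it).
The gap is stream B's term 4; the rule gives 25.

25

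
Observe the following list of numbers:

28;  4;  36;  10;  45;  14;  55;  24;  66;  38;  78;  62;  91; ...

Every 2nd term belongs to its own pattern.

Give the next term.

100

Odd-indexed and even-indexed terms follow separate rules.
Subsequence A = 28, 36, 45, 55, 66, 78, 91: triangular numbers starting at T_7.
Subsequence B = 4, 10, 14, 24, 38, 62: Fibonacci-style (each term is the sum of the two before it).
Position 14 → subsequence B, term 7 = 100.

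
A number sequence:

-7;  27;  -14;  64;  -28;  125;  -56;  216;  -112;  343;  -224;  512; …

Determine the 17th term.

The terms cycle through 2 interleaved subsequences.
Track A: -7, -14, -28, -56, -112, -224 — geometric, ×2 each step.
Track B: 27, 64, 125, 216, 343, 512 — consecutive cubes n³ from n = 3.
Position 17 falls in track A as its term 9, giving -1792.

-1792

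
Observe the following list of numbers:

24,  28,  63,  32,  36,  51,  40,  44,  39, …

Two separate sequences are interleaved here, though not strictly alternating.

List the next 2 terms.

48, 52

The slot pattern repeats as AAB (period 3), so there are 2 interleaved tracks.
Stream A: 24, 28, 32, 36, 40, 44. Arithmetic, step +4.
Stream B: 63, 51, 39. Linear: a_n = 75 − 12·n.
Term 10 comes from stream A (its 7th entry): 48.
The 11th slot belongs to stream A; its 8th term is 52.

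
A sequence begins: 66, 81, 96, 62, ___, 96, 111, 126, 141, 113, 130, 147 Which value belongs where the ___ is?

Positions follow the repeating pattern AAABBB; grouping by letter gives 2 tracks.
Track A = 66, 81, 96, 111, 126, 141: adding 15 each time.
Track B = 62, ?, 96, 113, 130, 147: linear: a_n = 45 + 17·n.
Track B's pattern makes the blank 79.

79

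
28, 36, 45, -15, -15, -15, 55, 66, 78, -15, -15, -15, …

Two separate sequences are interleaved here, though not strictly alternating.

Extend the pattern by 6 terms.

91, 105, 120, -15, -15, -15

Positions follow the repeating pattern AAABBB; grouping by letter gives 2 tracks.
Track A = 28, 36, 45, 55, 66, 78: the triangular numbers T_7, T_8, ….
Track B = -15, -15, -15, -15, -15, -15: constant -15.
Term 13 comes from track A (its 7th entry): 91.
The 14th slot belongs to track A; its 8th term is 105.
Position 15 falls in track A as its term 9, giving 120.
The 16th slot belongs to track B; its 7th term is -15.
Position 17 falls in track B as its term 8, giving -15.
Term 18 comes from track B (its 9th entry): -15.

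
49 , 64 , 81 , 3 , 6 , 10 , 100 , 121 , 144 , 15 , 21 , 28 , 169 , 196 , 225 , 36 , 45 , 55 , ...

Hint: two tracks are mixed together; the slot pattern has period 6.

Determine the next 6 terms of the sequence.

256, 289, 324, 66, 78, 91

Reading positions in blocks of 6 reveals the pattern AAABBB — 2 tracks woven together.
Track A: 49, 64, 81, 100, 121, 144, 169, 196, 225 — perfect squares starting at 7².
Track B: 3, 6, 10, 15, 21, 28, 36, 45, 55 — triangular numbers n(n+1)/2 for n = 2, 3, ….
Term 19 comes from track A (its 10th entry): 256.
Position 20 falls in track A as its term 11, giving 289.
Position 21 falls in track A as its term 12, giving 324.
Position 22 → track B, term 10 = 66.
Position 23 falls in track B as its term 11, giving 78.
Position 24 falls in track B as its term 12, giving 91.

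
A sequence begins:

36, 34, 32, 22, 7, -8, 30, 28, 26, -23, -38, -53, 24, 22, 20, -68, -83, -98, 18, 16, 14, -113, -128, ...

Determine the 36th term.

Reading positions in blocks of 6 reveals the pattern AAABBB — 2 tracks woven together.
Stream A: 36, 34, 32, 30, 28, 26, 24, 22, 20, 18, 16, 14 — arithmetic, step −2.
Stream B: 22, 7, -8, -23, -38, -53, -68, -83, -98, -113, -128 — arithmetic, step −15.
Position 36 falls in stream B as its term 18, giving -233.

-233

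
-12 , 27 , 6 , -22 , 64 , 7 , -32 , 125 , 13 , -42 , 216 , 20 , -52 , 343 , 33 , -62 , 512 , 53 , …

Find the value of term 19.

Split by position mod 3: positions 1, 4, 7, … form one track, and each other residue class forms its own.
Track A: -12, -22, -32, -42, -52, -62 — arithmetic, step −10.
Track B: 27, 64, 125, 216, 343, 512 — consecutive cubes n³ from n = 3.
Track C: 6, 7, 13, 20, 33, 53 — each term equals the sum of the previous two.
Position 19 falls in track A as its term 7, giving -72.

-72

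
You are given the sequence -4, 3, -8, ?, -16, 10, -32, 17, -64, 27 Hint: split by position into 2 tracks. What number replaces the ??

Split by position mod 2 into 2 tracks.
Track A is -4, -8, -16, -32, -64, which is geometric, ×2 each step.
Track B is 3, ?, 10, 17, 27, which is a Fibonacci-like recurrence a_n = a_{n-1} + a_{n-2}.
Filling track B at index 2 by its rule yields 7.

7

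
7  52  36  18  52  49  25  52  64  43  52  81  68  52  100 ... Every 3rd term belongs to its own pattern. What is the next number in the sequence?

111

Split by position mod 3 into 3 tracks.
Stream A: 7, 18, 25, 43, 68 (Fibonacci-style (each term is the sum of the two before it)).
Stream B: 52, 52, 52, 52, 52 (constant 52).
Stream C: 36, 49, 64, 81, 100 (consecutive squares n² from n = 6).
The 16th slot belongs to stream A; its 6th term is 111.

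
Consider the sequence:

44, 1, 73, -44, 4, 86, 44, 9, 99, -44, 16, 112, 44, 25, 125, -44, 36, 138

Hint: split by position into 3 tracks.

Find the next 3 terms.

44, 49, 151

Read the sequence 3 terms at a time; column i is its own pattern.
Stream A = 44, -44, 44, -44, 44, -44: oscillating between 44 and -44.
Stream B = 1, 4, 9, 16, 25, 36: consecutive squares n² from n = 1.
Stream C = 73, 86, 99, 112, 125, 138: adding 13 each time.
Term 19 comes from stream A (its 7th entry): 44.
Position 20 → stream B, term 7 = 49.
Position 21 falls in stream C as its term 7, giving 151.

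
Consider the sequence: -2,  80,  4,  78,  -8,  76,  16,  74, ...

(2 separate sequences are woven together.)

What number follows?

-32

The terms cycle through 2 interleaved subsequences.
Track A: -2, 4, -8, 16 (geometric with ratio -2).
Track B: 80, 78, 76, 74 (arithmetic with common difference −2).
Term 9 comes from track A (its 5th entry): -32.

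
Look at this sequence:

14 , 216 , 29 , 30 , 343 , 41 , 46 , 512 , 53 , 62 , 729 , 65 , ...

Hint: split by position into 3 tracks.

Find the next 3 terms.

78, 1000, 77

Taking every 3rd term gives 3 separate tracks.
Stream A: 14, 30, 46, 62 (linear: a_n = -2 + 16·n).
Stream B: 216, 343, 512, 729 (perfect cubes starting at 6³).
Stream C: 29, 41, 53, 65 (linear: a_n = 17 + 12·n).
Position 13 falls in stream A as its term 5, giving 78.
Position 14 → stream B, term 5 = 1000.
Position 15 → stream C, term 5 = 77.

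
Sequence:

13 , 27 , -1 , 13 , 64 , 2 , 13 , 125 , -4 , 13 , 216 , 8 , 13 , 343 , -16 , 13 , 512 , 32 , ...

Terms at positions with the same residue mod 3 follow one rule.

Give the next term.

Split by position mod 3: positions 1, 4, 7, … form one track, and each other residue class forms its own.
Stream A: 13, 13, 13, 13, 13, 13 — always 13.
Stream B: 27, 64, 125, 216, 343, 512 — the cubes 3³, 4³, 5³, ….
Stream C: -1, 2, -4, 8, -16, 32 — geometric with ratio -2.
Term 19 comes from stream A (its 7th entry): 13.

13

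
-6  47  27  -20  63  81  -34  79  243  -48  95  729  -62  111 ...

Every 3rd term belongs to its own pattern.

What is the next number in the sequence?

Split by position mod 3: positions 1, 4, 7, … form one track, and each other residue class forms its own.
Track A = -6, -20, -34, -48, -62: arithmetic with common difference −14.
Track B = 47, 63, 79, 95, 111: linear: a_n = 31 + 16·n.
Track C = 27, 81, 243, 729: successive powers of 3.
The 15th slot belongs to track C; its 5th term is 2187.

2187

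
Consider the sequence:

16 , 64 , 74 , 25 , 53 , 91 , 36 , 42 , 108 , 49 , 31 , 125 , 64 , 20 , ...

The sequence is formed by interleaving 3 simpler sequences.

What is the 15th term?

Taking every 3rd term gives 3 separate tracks.
Stream A: 16, 25, 36, 49, 64 — consecutive squares n² from n = 4.
Stream B: 64, 53, 42, 31, 20 — subtracting 11 each time.
Stream C: 74, 91, 108, 125 — linear: a_n = 57 + 17·n.
The 15th slot belongs to stream C; its 5th term is 142.

142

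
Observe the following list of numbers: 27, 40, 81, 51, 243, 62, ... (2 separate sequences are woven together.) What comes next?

Positions 1, 3, 5, … form one subsequence and positions 2, 4, 6, … form another.
Subsequence A is 27, 81, 243, which is successive powers of 3.
Subsequence B is 40, 51, 62, which is adding 11 each time.
Position 7 falls in subsequence A as its term 4, giving 729.

729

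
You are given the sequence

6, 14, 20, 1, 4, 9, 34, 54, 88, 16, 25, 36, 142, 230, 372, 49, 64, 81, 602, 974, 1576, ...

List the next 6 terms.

Positions follow the repeating pattern AAABBB; grouping by letter gives 2 tracks.
Track A: 6, 14, 20, 34, 54, 88, 142, 230, 372, 602, 974, 1576 — a Fibonacci-like recurrence a_n = a_{n-1} + a_{n-2}.
Track B: 1, 4, 9, 16, 25, 36, 49, 64, 81 — the squares 1², 2², 3², ….
Position 22 → track B, term 10 = 100.
Term 23 comes from track B (its 11th entry): 121.
The 24th slot belongs to track B; its 12th term is 144.
Position 25 → track A, term 13 = 2550.
Position 26 → track A, term 14 = 4126.
Position 27 falls in track A as its term 15, giving 6676.

100, 121, 144, 2550, 4126, 6676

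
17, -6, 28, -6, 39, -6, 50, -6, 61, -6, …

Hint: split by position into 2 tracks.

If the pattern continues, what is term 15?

94

Split by position mod 2 into 2 tracks.
Stream A is 17, 28, 39, 50, 61, which is adding 11 each time.
Stream B is -6, -6, -6, -6, -6, which is the constant sequence -6.
Term 15 comes from stream A (its 8th entry): 94.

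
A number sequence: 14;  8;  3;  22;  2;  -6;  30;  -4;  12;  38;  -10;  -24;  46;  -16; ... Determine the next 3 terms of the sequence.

48, 54, -22

The terms cycle through 3 interleaved subsequences.
Stream A: 14, 22, 30, 38, 46 (arithmetic, step +8).
Stream B: 8, 2, -4, -10, -16 (arithmetic with common difference −6).
Stream C: 3, -6, 12, -24 (geometric, ×-2 each step).
The 15th slot belongs to stream C; its 5th term is 48.
The 16th slot belongs to stream A; its 6th term is 54.
Term 17 comes from stream B (its 6th entry): -22.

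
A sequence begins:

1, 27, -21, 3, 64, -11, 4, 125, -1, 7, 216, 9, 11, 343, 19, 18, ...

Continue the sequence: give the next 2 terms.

512, 29

Read the sequence 3 terms at a time; column i is its own pattern.
Track A is 1, 3, 4, 7, 11, 18, which is Fibonacci-style (each term is the sum of the two before it).
Track B is 27, 64, 125, 216, 343, which is the cubes 3³, 4³, 5³, ….
Track C is -21, -11, -1, 9, 19, which is arithmetic, step +10.
Position 17 → track B, term 6 = 512.
Position 18 → track C, term 6 = 29.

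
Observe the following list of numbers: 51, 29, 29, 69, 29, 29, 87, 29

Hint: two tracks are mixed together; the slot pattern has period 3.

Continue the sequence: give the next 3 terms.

Reading positions in blocks of 3 reveals the pattern ABB — 2 tracks woven together.
Subsequence A = 51, 69, 87: arithmetic, step +18.
Subsequence B = 29, 29, 29, 29, 29: the constant sequence 29.
Position 9 falls in subsequence B as its term 6, giving 29.
Position 10 falls in subsequence A as its term 4, giving 105.
Term 11 comes from subsequence B (its 7th entry): 29.

29, 105, 29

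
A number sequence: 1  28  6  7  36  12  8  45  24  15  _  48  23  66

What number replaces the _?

Read the sequence 3 terms at a time; column i is its own pattern.
Subsequence A: 1, 7, 8, 15, 23 (each term equals the sum of the previous two).
Subsequence B: 28, 36, 45, ?, 66 (triangular numbers n(n+1)/2 for n = 7, 8, …).
Subsequence C: 6, 12, 24, 48 (geometric with ratio 2).
Subsequence B's pattern makes the blank 55.

55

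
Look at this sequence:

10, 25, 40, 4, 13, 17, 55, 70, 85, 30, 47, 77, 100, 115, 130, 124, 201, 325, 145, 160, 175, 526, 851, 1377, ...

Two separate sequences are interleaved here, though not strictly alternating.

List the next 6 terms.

The slot pattern repeats as AAABBB (period 6), so there are 2 interleaved tracks.
Track A = 10, 25, 40, 55, 70, 85, 100, 115, 130, 145, 160, 175: arithmetic, step +15.
Track B = 4, 13, 17, 30, 47, 77, 124, 201, 325, 526, 851, 1377: a Fibonacci-like recurrence a_n = a_{n-1} + a_{n-2}.
Position 25 → track A, term 13 = 190.
Position 26 → track A, term 14 = 205.
Term 27 comes from track A (its 15th entry): 220.
The 28th slot belongs to track B; its 13th term is 2228.
Term 29 comes from track B (its 14th entry): 3605.
Term 30 comes from track B (its 15th entry): 5833.

190, 205, 220, 2228, 3605, 5833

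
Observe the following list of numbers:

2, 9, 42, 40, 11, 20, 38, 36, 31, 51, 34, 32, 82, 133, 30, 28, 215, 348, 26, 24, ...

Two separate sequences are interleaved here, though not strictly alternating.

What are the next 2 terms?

563, 911

The slot pattern repeats as AABB (period 4), so there are 2 interleaved tracks.
Subsequence A: 2, 9, 11, 20, 31, 51, 82, 133, 215, 348 (each term equals the sum of the previous two).
Subsequence B: 42, 40, 38, 36, 34, 32, 30, 28, 26, 24 (linear: a_n = 44 − 2·n).
The 21st slot belongs to subsequence A; its 11th term is 563.
Position 22 falls in subsequence A as its term 12, giving 911.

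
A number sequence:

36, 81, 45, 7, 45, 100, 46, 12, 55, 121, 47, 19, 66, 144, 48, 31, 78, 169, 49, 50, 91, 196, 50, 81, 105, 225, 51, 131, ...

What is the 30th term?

The terms cycle through 4 interleaved subsequences.
Track A: 36, 45, 55, 66, 78, 91, 105. Triangular numbers n(n+1)/2 for n = 8, 9, ….
Track B: 81, 100, 121, 144, 169, 196, 225. Consecutive squares n² from n = 9.
Track C: 45, 46, 47, 48, 49, 50, 51. Arithmetic with common difference +1.
Track D: 7, 12, 19, 31, 50, 81, 131. Fibonacci-style (each term is the sum of the two before it).
Position 30 falls in track B as its term 8, giving 256.

256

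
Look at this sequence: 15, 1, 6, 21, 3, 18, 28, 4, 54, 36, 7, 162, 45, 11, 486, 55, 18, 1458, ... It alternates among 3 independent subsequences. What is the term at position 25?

91

Split by position mod 3: positions 1, 4, 7, … form one track, and each other residue class forms its own.
Stream A: 15, 21, 28, 36, 45, 55. The triangular numbers T_5, T_6, ….
Stream B: 1, 3, 4, 7, 11, 18. A Fibonacci-like recurrence a_n = a_{n-1} + a_{n-2}.
Stream C: 6, 18, 54, 162, 486, 1458. Multiplying by 3 each time.
Position 25 falls in stream A as its term 9, giving 91.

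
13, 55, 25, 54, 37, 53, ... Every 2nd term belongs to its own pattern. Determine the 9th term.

61

Positions 1, 3, 5, … form one subsequence and positions 2, 4, 6, … form another.
Subsequence A: 13, 25, 37. Linear: a_n = 1 + 12·n.
Subsequence B: 55, 54, 53. Arithmetic, step −1.
Position 9 → subsequence A, term 5 = 61.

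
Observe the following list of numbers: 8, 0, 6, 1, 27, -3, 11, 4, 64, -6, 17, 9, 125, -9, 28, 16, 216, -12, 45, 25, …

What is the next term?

343

The terms cycle through 4 interleaved subsequences.
Subsequence A: 8, 27, 64, 125, 216. Consecutive cubes n³ from n = 2.
Subsequence B: 0, -3, -6, -9, -12. Arithmetic with common difference −3.
Subsequence C: 6, 11, 17, 28, 45. Fibonacci-style (each term is the sum of the two before it).
Subsequence D: 1, 4, 9, 16, 25. Perfect squares starting at 1².
Position 21 → subsequence A, term 6 = 343.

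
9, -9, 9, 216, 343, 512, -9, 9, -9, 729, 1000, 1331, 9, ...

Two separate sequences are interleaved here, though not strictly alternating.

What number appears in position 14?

-9

Positions follow the repeating pattern AAABBB; grouping by letter gives 2 tracks.
Track A: 9, -9, 9, -9, 9, -9, 9. Alternating ±9.
Track B: 216, 343, 512, 729, 1000, 1331. The cubes 6³, 7³, 8³, ….
Position 14 → track A, term 8 = -9.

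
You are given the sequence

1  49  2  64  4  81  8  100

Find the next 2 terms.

Odd-indexed and even-indexed terms follow separate rules.
Subsequence A: 1, 2, 4, 8. Powers of 2.
Subsequence B: 49, 64, 81, 100. Consecutive squares n² from n = 7.
Position 9 falls in subsequence A as its term 5, giving 16.
Position 10 → subsequence B, term 5 = 121.

16, 121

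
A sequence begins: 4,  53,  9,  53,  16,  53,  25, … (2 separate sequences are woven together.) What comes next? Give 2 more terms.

53, 36

Split by position mod 2 into 2 tracks.
Track A: 4, 9, 16, 25 — consecutive squares n² from n = 2.
Track B: 53, 53, 53 — constant 53.
Term 8 comes from track B (its 4th entry): 53.
Position 9 → track A, term 5 = 36.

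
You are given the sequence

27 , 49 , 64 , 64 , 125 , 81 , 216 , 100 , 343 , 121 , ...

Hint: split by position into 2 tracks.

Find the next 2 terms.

512, 144

The terms cycle through 2 interleaved subsequences.
Subsequence A is 27, 64, 125, 216, 343, which is the cubes 3³, 4³, 5³, ….
Subsequence B is 49, 64, 81, 100, 121, which is the squares 7², 8², 9², ….
Position 11 → subsequence A, term 6 = 512.
Position 12 falls in subsequence B as its term 6, giving 144.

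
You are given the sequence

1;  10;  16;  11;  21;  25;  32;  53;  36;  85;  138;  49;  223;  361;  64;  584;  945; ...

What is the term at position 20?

Reading positions in blocks of 3 reveals the pattern AAB — 2 tracks woven together.
Track A is 1, 10, 11, 21, 32, 53, 85, 138, 223, 361, 584, 945, which is each term equals the sum of the previous two.
Track B is 16, 25, 36, 49, 64, which is perfect squares starting at 4².
Position 20 → track A, term 14 = 2474.

2474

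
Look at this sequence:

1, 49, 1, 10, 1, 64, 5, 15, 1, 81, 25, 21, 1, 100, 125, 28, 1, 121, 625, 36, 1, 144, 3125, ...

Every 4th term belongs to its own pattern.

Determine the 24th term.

45

The terms cycle through 4 interleaved subsequences.
Subsequence A: 1, 1, 1, 1, 1, 1 — constant 1.
Subsequence B: 49, 64, 81, 100, 121, 144 — perfect squares starting at 7².
Subsequence C: 1, 5, 25, 125, 625, 3125 — successive powers of 5.
Subsequence D: 10, 15, 21, 28, 36 — triangular numbers n(n+1)/2 for n = 4, 5, ….
Term 24 comes from subsequence D (its 6th entry): 45.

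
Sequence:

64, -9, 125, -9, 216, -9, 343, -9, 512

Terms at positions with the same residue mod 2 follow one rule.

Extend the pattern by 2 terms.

-9, 729

Split by position mod 2 into 2 tracks.
Track A = 64, 125, 216, 343, 512: perfect cubes starting at 4³.
Track B = -9, -9, -9, -9: constant -9.
Term 10 comes from track B (its 5th entry): -9.
Term 11 comes from track A (its 6th entry): 729.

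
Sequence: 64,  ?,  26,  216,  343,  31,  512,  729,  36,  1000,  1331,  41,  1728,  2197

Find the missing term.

The slot pattern repeats as AAB (period 3), so there are 2 interleaved tracks.
Track A: 64, ?, 216, 343, 512, 729, 1000, 1331, 1728, 2197 (consecutive cubes n³ from n = 4).
Track B: 26, 31, 36, 41 (linear: a_n = 21 + 5·n).
The gap is track A's term 2; the rule gives 125.

125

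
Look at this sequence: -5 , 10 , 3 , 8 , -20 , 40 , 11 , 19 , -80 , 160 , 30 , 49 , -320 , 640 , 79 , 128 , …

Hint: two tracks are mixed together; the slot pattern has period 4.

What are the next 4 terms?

-1280, 2560, 207, 335

Reading positions in blocks of 4 reveals the pattern AABB — 2 tracks woven together.
Track A: -5, 10, -20, 40, -80, 160, -320, 640 (a geometric progression (common ratio -2)).
Track B: 3, 8, 11, 19, 30, 49, 79, 128 (a Fibonacci-like recurrence a_n = a_{n-1} + a_{n-2}).
Term 17 comes from track A (its 9th entry): -1280.
Position 18 falls in track A as its term 10, giving 2560.
Term 19 comes from track B (its 9th entry): 207.
Term 20 comes from track B (its 10th entry): 335.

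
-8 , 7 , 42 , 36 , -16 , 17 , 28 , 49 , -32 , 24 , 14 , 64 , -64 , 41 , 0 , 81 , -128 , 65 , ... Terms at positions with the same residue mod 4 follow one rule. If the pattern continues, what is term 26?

171

The terms cycle through 4 interleaved subsequences.
Subsequence A: -8, -16, -32, -64, -128 (multiplying by 2 each time).
Subsequence B: 7, 17, 24, 41, 65 (Fibonacci-style (each term is the sum of the two before it)).
Subsequence C: 42, 28, 14, 0 (linear: a_n = 56 − 14·n).
Subsequence D: 36, 49, 64, 81 (consecutive squares n² from n = 6).
Term 26 comes from subsequence B (its 7th entry): 171.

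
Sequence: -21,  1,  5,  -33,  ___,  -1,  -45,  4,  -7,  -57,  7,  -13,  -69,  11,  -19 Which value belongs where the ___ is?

Split by position mod 3 into 3 tracks.
Stream A is -21, -33, -45, -57, -69, which is arithmetic with common difference −12.
Stream B is 1, ?, 4, 7, 11, which is Fibonacci-style (each term is the sum of the two before it).
Stream C is 5, -1, -7, -13, -19, which is subtracting 6 each time.
Stream B's pattern makes the blank 3.

3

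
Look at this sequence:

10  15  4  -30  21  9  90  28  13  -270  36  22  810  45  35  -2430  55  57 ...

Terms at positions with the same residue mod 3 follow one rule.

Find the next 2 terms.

7290, 66

The terms cycle through 3 interleaved subsequences.
Track A is 10, -30, 90, -270, 810, -2430, which is geometric with ratio -3.
Track B is 15, 21, 28, 36, 45, 55, which is triangular numbers starting at T_5.
Track C is 4, 9, 13, 22, 35, 57, which is a Fibonacci-like recurrence a_n = a_{n-1} + a_{n-2}.
Position 19 falls in track A as its term 7, giving 7290.
Position 20 → track B, term 7 = 66.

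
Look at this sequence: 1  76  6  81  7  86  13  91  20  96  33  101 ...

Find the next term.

Split by position mod 2 into 2 tracks.
Track A is 1, 6, 7, 13, 20, 33, which is Fibonacci-style (each term is the sum of the two before it).
Track B is 76, 81, 86, 91, 96, 101, which is linear: a_n = 71 + 5·n.
Position 13 falls in track A as its term 7, giving 53.

53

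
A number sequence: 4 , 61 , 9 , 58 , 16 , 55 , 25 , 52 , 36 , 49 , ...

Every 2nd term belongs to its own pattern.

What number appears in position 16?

Taking every 2nd term gives 2 separate tracks.
Track A = 4, 9, 16, 25, 36: consecutive squares n² from n = 2.
Track B = 61, 58, 55, 52, 49: arithmetic with common difference −3.
Term 16 comes from track B (its 8th entry): 40.

40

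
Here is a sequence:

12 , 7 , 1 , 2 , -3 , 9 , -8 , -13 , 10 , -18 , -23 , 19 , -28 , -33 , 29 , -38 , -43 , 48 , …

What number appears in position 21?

77

Positions follow the repeating pattern AAB; grouping by letter gives 2 tracks.
Subsequence A: 12, 7, 2, -3, -8, -13, -18, -23, -28, -33, -38, -43 — linear: a_n = 17 − 5·n.
Subsequence B: 1, 9, 10, 19, 29, 48 — Fibonacci-style (each term is the sum of the two before it).
Term 21 comes from subsequence B (its 7th entry): 77.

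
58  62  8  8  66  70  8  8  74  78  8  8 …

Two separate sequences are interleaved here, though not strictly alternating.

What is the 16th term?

Positions follow the repeating pattern AABB; grouping by letter gives 2 tracks.
Stream A is 58, 62, 66, 70, 74, 78, which is arithmetic with common difference +4.
Stream B is 8, 8, 8, 8, 8, 8, which is constant 8.
Position 16 falls in stream B as its term 8, giving 8.

8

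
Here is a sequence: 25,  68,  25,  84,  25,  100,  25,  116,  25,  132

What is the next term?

Split by position mod 2 into 2 tracks.
Track A: 25, 25, 25, 25, 25. Constant 25.
Track B: 68, 84, 100, 116, 132. Arithmetic with common difference +16.
The 11th slot belongs to track A; its 6th term is 25.

25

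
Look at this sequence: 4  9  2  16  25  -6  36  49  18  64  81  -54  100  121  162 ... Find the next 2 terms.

Positions follow the repeating pattern AAB; grouping by letter gives 2 tracks.
Track A: 4, 9, 16, 25, 36, 49, 64, 81, 100, 121 — the squares 2², 3², 4², ….
Track B: 2, -6, 18, -54, 162 — geometric with ratio -3.
The 16th slot belongs to track A; its 11th term is 144.
Position 17 falls in track A as its term 12, giving 169.

144, 169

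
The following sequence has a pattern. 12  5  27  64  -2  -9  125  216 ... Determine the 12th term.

Reading positions in blocks of 4 reveals the pattern AABB — 2 tracks woven together.
Subsequence A: 12, 5, -2, -9. Arithmetic, step −7.
Subsequence B: 27, 64, 125, 216. Perfect cubes starting at 3³.
The 12th slot belongs to subsequence B; its 6th term is 512.

512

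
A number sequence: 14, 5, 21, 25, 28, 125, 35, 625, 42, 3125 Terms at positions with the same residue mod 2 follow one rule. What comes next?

49

Positions 1, 3, 5, … form one subsequence and positions 2, 4, 6, … form another.
Stream A: 14, 21, 28, 35, 42 — arithmetic, step +7.
Stream B: 5, 25, 125, 625, 3125 — powers of 5.
The 11th slot belongs to stream A; its 6th term is 49.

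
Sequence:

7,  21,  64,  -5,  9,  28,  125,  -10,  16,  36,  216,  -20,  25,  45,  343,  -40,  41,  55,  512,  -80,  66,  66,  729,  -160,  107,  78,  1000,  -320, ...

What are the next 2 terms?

173, 91

Split by position mod 4 into 4 tracks.
Track A: 7, 9, 16, 25, 41, 66, 107. Each term equals the sum of the previous two.
Track B: 21, 28, 36, 45, 55, 66, 78. Triangular numbers n(n+1)/2 for n = 6, 7, ….
Track C: 64, 125, 216, 343, 512, 729, 1000. Perfect cubes starting at 4³.
Track D: -5, -10, -20, -40, -80, -160, -320. Geometric with ratio 2.
Position 29 → track A, term 8 = 173.
Position 30 → track B, term 8 = 91.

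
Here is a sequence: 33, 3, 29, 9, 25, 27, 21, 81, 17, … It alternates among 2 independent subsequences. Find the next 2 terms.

243, 13

The terms cycle through 2 interleaved subsequences.
Track A: 33, 29, 25, 21, 17. Linear: a_n = 37 − 4·n.
Track B: 3, 9, 27, 81. Successive powers of 3.
Term 10 comes from track B (its 5th entry): 243.
Position 11 → track A, term 6 = 13.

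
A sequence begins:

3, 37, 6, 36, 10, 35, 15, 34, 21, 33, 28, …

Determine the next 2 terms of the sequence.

Odd-indexed and even-indexed terms follow separate rules.
Track A is 3, 6, 10, 15, 21, 28, which is the triangular numbers T_2, T_3, ….
Track B is 37, 36, 35, 34, 33, which is arithmetic with common difference −1.
Position 12 → track B, term 6 = 32.
Term 13 comes from track A (its 7th entry): 36.

32, 36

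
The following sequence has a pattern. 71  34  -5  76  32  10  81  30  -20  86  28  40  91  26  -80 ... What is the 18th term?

Taking every 3rd term gives 3 separate tracks.
Stream A: 71, 76, 81, 86, 91 — linear: a_n = 66 + 5·n.
Stream B: 34, 32, 30, 28, 26 — arithmetic, step −2.
Stream C: -5, 10, -20, 40, -80 — a geometric progression (common ratio -2).
The 18th slot belongs to stream C; its 6th term is 160.

160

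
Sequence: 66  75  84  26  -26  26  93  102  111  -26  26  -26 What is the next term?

120

Positions follow the repeating pattern AAABBB; grouping by letter gives 2 tracks.
Stream A: 66, 75, 84, 93, 102, 111. Adding 9 each time.
Stream B: 26, -26, 26, -26, 26, -26. Alternating ±26.
Position 13 falls in stream A as its term 7, giving 120.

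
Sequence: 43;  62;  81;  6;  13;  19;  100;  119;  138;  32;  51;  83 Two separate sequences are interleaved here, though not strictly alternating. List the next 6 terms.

157, 176, 195, 134, 217, 351

Positions follow the repeating pattern AAABBB; grouping by letter gives 2 tracks.
Track A = 43, 62, 81, 100, 119, 138: linear: a_n = 24 + 19·n.
Track B = 6, 13, 19, 32, 51, 83: a Fibonacci-like recurrence a_n = a_{n-1} + a_{n-2}.
Term 13 comes from track A (its 7th entry): 157.
Position 14 → track A, term 8 = 176.
Position 15 falls in track A as its term 9, giving 195.
Position 16 → track B, term 7 = 134.
The 17th slot belongs to track B; its 8th term is 217.
Term 18 comes from track B (its 9th entry): 351.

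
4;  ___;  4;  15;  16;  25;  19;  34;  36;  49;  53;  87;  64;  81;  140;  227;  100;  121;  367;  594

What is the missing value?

9

The slot pattern repeats as AABB (period 4), so there are 2 interleaved tracks.
Subsequence A = 4, ?, 16, 25, 36, 49, 64, 81, 100, 121: perfect squares starting at 2².
Subsequence B = 4, 15, 19, 34, 53, 87, 140, 227, 367, 594: Fibonacci-style (each term is the sum of the two before it).
The gap is subsequence A's term 2; the rule gives 9.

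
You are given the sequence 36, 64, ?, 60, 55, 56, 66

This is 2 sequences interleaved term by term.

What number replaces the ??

Odd-indexed and even-indexed terms follow separate rules.
Track A = 36, ?, 55, 66: triangular numbers n(n+1)/2 for n = 8, 9, ….
Track B = 64, 60, 56: subtracting 4 each time.
Filling track A at index 2 by its rule yields 45.

45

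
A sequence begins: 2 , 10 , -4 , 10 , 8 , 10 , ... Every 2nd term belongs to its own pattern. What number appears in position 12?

Odd-indexed and even-indexed terms follow separate rules.
Subsequence A is 2, -4, 8, which is a geometric progression (common ratio -2).
Subsequence B is 10, 10, 10, which is the constant sequence 10.
Position 12 falls in subsequence B as its term 6, giving 10.

10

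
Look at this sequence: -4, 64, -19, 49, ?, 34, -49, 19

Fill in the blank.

-34

Odd-indexed and even-indexed terms follow separate rules.
Stream A is -4, -19, ?, -49, which is arithmetic, step −15.
Stream B is 64, 49, 34, 19, which is linear: a_n = 79 − 15·n.
So the missing entry in stream A is -34.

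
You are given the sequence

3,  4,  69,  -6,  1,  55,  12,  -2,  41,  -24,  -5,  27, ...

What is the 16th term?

-96

Split by position mod 3 into 3 tracks.
Track A: 3, -6, 12, -24. A geometric progression (common ratio -2).
Track B: 4, 1, -2, -5. Linear: a_n = 7 − 3·n.
Track C: 69, 55, 41, 27. Subtracting 14 each time.
The 16th slot belongs to track A; its 6th term is -96.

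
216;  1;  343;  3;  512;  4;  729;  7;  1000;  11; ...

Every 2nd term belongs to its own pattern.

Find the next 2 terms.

Odd-indexed and even-indexed terms follow separate rules.
Stream A: 216, 343, 512, 729, 1000 — consecutive cubes n³ from n = 6.
Stream B: 1, 3, 4, 7, 11 — Fibonacci-style (each term is the sum of the two before it).
Position 11 falls in stream A as its term 6, giving 1331.
Term 12 comes from stream B (its 6th entry): 18.

1331, 18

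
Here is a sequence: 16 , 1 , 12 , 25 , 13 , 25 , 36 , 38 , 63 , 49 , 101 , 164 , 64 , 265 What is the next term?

429

Reading positions in blocks of 3 reveals the pattern ABB — 2 tracks woven together.
Subsequence A: 16, 25, 36, 49, 64 (the squares 4², 5², 6², …).
Subsequence B: 1, 12, 13, 25, 38, 63, 101, 164, 265 (Fibonacci-style (each term is the sum of the two before it)).
Position 15 falls in subsequence B as its term 10, giving 429.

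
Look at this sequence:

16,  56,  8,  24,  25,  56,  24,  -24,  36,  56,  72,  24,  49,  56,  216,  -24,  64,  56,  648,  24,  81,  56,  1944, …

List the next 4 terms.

Split by position mod 4 into 4 tracks.
Stream A: 16, 25, 36, 49, 64, 81. Consecutive squares n² from n = 4.
Stream B: 56, 56, 56, 56, 56, 56. Constant 56.
Stream C: 8, 24, 72, 216, 648, 1944. A geometric progression (common ratio 3).
Stream D: 24, -24, 24, -24, 24. Alternating ±24.
Term 24 comes from stream D (its 6th entry): -24.
Position 25 → stream A, term 7 = 100.
Position 26 falls in stream B as its term 7, giving 56.
Position 27 falls in stream C as its term 7, giving 5832.

-24, 100, 56, 5832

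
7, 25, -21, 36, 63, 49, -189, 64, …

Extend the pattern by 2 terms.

567, 81

Positions 1, 3, 5, … form one subsequence and positions 2, 4, 6, … form another.
Stream A: 7, -21, 63, -189. Geometric with ratio -3.
Stream B: 25, 36, 49, 64. Consecutive squares n² from n = 5.
Position 9 → stream A, term 5 = 567.
Position 10 falls in stream B as its term 5, giving 81.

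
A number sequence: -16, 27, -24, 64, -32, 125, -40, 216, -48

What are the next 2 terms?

Taking every 2nd term gives 2 separate tracks.
Track A = -16, -24, -32, -40, -48: arithmetic with common difference −8.
Track B = 27, 64, 125, 216: the cubes 3³, 4³, 5³, ….
Position 10 → track B, term 5 = 343.
The 11th slot belongs to track A; its 6th term is -56.

343, -56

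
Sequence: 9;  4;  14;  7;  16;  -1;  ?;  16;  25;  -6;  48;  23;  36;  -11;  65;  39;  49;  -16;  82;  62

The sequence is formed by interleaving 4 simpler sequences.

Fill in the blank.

31

Split by position mod 4: positions 1, 5, 9, … form one track, and each other residue class forms its own.
Stream A is 9, 16, 25, 36, 49, which is consecutive squares n² from n = 3.
Stream B is 4, -1, -6, -11, -16, which is arithmetic, step −5.
Stream C is 14, ?, 48, 65, 82, which is arithmetic, step +17.
Stream D is 7, 16, 23, 39, 62, which is each term equals the sum of the previous two.
Filling stream C at index 2 by its rule yields 31.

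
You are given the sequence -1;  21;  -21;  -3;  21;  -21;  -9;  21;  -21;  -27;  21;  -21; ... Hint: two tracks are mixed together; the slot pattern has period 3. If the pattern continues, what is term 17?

21

Positions follow the repeating pattern ABB; grouping by letter gives 2 tracks.
Track A: -1, -3, -9, -27. Multiplying by 3 each time.
Track B: 21, -21, 21, -21, 21, -21, 21, -21. The oscillation 21·(−1)^(n+1).
The 17th slot belongs to track B; its 11th term is 21.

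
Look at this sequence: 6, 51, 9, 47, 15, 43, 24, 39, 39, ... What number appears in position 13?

102

Positions 1, 3, 5, … form one subsequence and positions 2, 4, 6, … form another.
Track A = 6, 9, 15, 24, 39: Fibonacci-style (each term is the sum of the two before it).
Track B = 51, 47, 43, 39: arithmetic, step −4.
The 13th slot belongs to track A; its 7th term is 102.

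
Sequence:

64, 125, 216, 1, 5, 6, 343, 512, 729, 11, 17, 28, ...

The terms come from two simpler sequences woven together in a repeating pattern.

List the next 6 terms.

1000, 1331, 1728, 45, 73, 118

The slot pattern repeats as AAABBB (period 6), so there are 2 interleaved tracks.
Subsequence A is 64, 125, 216, 343, 512, 729, which is perfect cubes starting at 4³.
Subsequence B is 1, 5, 6, 11, 17, 28, which is each term equals the sum of the previous two.
Term 13 comes from subsequence A (its 7th entry): 1000.
Term 14 comes from subsequence A (its 8th entry): 1331.
Position 15 → subsequence A, term 9 = 1728.
Term 16 comes from subsequence B (its 7th entry): 45.
Position 17 → subsequence B, term 8 = 73.
The 18th slot belongs to subsequence B; its 9th term is 118.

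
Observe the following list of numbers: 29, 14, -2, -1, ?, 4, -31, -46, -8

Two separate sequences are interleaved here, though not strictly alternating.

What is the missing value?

-16

Reading positions in blocks of 3 reveals the pattern AAB — 2 tracks woven together.
Track A = 29, 14, -1, ?, -31, -46: linear: a_n = 44 − 15·n.
Track B = -2, 4, -8: a geometric progression (common ratio -2).
Track A's pattern makes the blank -16.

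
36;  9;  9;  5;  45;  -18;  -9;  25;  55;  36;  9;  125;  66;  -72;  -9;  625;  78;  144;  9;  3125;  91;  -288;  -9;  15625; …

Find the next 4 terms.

105, 576, 9, 78125

The terms cycle through 4 interleaved subsequences.
Stream A: 36, 45, 55, 66, 78, 91 — triangular numbers n(n+1)/2 for n = 8, 9, ….
Stream B: 9, -18, 36, -72, 144, -288 — a geometric progression (common ratio -2).
Stream C: 9, -9, 9, -9, 9, -9 — the oscillation 9·(−1)^(n+1).
Stream D: 5, 25, 125, 625, 3125, 15625 — successive powers of 5.
The 25th slot belongs to stream A; its 7th term is 105.
Term 26 comes from stream B (its 7th entry): 576.
Position 27 falls in stream C as its term 7, giving 9.
Position 28 falls in stream D as its term 7, giving 78125.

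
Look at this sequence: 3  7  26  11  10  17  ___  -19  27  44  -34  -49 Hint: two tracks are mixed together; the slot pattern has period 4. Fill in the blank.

-4

Positions follow the repeating pattern AABB; grouping by letter gives 2 tracks.
Stream A: 3, 7, 10, 17, 27, 44 (Fibonacci-style (each term is the sum of the two before it)).
Stream B: 26, 11, ?, -19, -34, -49 (arithmetic, step −15).
Stream B's pattern makes the blank -4.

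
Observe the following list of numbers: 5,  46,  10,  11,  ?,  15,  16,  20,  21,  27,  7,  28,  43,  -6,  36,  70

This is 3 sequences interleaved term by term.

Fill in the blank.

33

Taking every 3rd term gives 3 separate tracks.
Stream A: 5, 11, 16, 27, 43, 70 — a Fibonacci-like recurrence a_n = a_{n-1} + a_{n-2}.
Stream B: 46, ?, 20, 7, -6 — arithmetic, step −13.
Stream C: 10, 15, 21, 28, 36 — triangular numbers n(n+1)/2 for n = 4, 5, ….
Stream B's pattern makes the blank 33.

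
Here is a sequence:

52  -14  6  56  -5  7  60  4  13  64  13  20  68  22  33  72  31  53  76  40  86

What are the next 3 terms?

Split by position mod 3: positions 1, 4, 7, … form one track, and each other residue class forms its own.
Subsequence A = 52, 56, 60, 64, 68, 72, 76: linear: a_n = 48 + 4·n.
Subsequence B = -14, -5, 4, 13, 22, 31, 40: arithmetic with common difference +9.
Subsequence C = 6, 7, 13, 20, 33, 53, 86: a Fibonacci-like recurrence a_n = a_{n-1} + a_{n-2}.
Position 22 → subsequence A, term 8 = 80.
The 23rd slot belongs to subsequence B; its 8th term is 49.
Term 24 comes from subsequence C (its 8th entry): 139.

80, 49, 139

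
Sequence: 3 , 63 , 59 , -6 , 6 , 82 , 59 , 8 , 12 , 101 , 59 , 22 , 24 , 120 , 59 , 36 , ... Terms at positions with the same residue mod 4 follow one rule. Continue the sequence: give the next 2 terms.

48, 139

Read the sequence 4 terms at a time; column i is its own pattern.
Subsequence A is 3, 6, 12, 24, which is multiplying by 2 each time.
Subsequence B is 63, 82, 101, 120, which is adding 19 each time.
Subsequence C is 59, 59, 59, 59, which is always 59.
Subsequence D is -6, 8, 22, 36, which is adding 14 each time.
Term 17 comes from subsequence A (its 5th entry): 48.
Position 18 falls in subsequence B as its term 5, giving 139.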